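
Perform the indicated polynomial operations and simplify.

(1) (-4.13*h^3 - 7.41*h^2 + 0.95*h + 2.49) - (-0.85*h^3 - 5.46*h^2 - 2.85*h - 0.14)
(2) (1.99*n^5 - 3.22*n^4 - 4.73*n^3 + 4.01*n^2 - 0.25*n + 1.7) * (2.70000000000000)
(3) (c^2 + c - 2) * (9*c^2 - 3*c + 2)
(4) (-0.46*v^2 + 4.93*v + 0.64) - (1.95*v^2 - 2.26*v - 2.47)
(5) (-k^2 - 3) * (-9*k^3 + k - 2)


(1) = -3.28*h^3 - 1.95*h^2 + 3.8*h + 2.63
(2) = 5.373*n^5 - 8.694*n^4 - 12.771*n^3 + 10.827*n^2 - 0.675*n + 4.59
(3) = 9*c^4 + 6*c^3 - 19*c^2 + 8*c - 4
(4) = -2.41*v^2 + 7.19*v + 3.11
(5) = 9*k^5 + 26*k^3 + 2*k^2 - 3*k + 6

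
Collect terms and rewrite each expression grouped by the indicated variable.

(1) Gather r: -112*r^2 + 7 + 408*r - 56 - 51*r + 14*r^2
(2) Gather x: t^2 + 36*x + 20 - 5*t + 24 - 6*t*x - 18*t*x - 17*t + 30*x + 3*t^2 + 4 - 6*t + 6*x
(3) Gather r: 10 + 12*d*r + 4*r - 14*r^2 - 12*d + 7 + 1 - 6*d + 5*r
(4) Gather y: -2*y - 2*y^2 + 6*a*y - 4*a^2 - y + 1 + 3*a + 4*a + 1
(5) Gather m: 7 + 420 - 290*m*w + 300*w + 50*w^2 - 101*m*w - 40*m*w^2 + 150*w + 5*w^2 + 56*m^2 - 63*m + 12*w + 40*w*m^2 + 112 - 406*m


(1) = -98*r^2 + 357*r - 49
(2) = 4*t^2 - 28*t + x*(72 - 24*t) + 48
(3) = -18*d - 14*r^2 + r*(12*d + 9) + 18
(4) = -4*a^2 + 7*a - 2*y^2 + y*(6*a - 3) + 2
(5) = m^2*(40*w + 56) + m*(-40*w^2 - 391*w - 469) + 55*w^2 + 462*w + 539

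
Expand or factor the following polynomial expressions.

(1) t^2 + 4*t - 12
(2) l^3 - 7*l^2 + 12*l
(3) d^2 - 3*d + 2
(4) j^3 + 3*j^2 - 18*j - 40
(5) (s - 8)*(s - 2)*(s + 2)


(1) = (t - 2)*(t + 6)
(2) = l*(l - 4)*(l - 3)
(3) = (d - 2)*(d - 1)
(4) = (j - 4)*(j + 2)*(j + 5)
(5) = s^3 - 8*s^2 - 4*s + 32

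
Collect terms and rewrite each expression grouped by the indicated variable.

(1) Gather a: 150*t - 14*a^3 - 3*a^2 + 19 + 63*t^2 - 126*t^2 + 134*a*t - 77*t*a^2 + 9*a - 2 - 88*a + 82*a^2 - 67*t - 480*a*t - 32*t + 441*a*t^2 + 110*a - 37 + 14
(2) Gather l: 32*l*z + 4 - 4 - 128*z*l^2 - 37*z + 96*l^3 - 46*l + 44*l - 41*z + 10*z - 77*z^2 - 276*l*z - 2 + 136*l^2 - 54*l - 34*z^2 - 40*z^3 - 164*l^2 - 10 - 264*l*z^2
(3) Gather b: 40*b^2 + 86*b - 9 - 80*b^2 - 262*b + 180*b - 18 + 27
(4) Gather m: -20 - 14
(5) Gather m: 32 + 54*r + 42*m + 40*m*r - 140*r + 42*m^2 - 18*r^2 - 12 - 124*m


(1) = -14*a^3 + a^2*(79 - 77*t) + a*(441*t^2 - 346*t + 31) - 63*t^2 + 51*t - 6
(2) = 96*l^3 + l^2*(-128*z - 28) + l*(-264*z^2 - 244*z - 56) - 40*z^3 - 111*z^2 - 68*z - 12
(3) = -40*b^2 + 4*b
(4) = -34
(5) = 42*m^2 + m*(40*r - 82) - 18*r^2 - 86*r + 20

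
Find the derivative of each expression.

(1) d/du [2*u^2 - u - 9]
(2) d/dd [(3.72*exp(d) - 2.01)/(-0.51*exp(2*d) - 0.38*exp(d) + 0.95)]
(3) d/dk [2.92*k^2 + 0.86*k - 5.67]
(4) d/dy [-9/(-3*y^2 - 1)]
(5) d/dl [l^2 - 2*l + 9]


(1) = 4*u - 1
(2) = (1.8972*exp(2*d) - 2.0502*exp(d) + 2.7702)*exp(d)/(0.2601*exp(4*d) + 0.3876*exp(3*d) - 0.8246*exp(2*d) - 0.722*exp(d) + 0.9025)
(3) = 5.84*k + 0.86
(4) = -54*y/(3*y^2 + 1)^2
(5) = 2*l - 2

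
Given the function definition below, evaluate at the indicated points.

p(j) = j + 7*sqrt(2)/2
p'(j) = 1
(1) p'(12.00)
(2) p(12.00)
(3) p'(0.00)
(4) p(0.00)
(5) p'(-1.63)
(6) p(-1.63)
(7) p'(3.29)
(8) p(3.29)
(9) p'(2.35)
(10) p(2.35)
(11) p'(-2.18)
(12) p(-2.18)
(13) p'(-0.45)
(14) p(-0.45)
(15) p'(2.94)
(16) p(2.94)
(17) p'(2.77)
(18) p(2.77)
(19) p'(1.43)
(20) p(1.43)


(1) = 1.00
(2) = 16.95
(3) = 1.00
(4) = 4.95
(5) = 1.00
(6) = 3.32
(7) = 1.00
(8) = 8.24
(9) = 1.00
(10) = 7.30
(11) = 1.00
(12) = 2.77
(13) = 1.00
(14) = 4.50
(15) = 1.00
(16) = 7.89
(17) = 1.00
(18) = 7.72
(19) = 1.00
(20) = 6.38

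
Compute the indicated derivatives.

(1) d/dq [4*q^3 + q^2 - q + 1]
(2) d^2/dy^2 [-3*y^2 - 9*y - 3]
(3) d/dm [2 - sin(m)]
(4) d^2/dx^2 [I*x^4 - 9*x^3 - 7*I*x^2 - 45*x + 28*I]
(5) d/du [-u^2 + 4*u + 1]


(1) = 12*q^2 + 2*q - 1
(2) = -6
(3) = -cos(m)
(4) = 12*I*x^2 - 54*x - 14*I
(5) = 4 - 2*u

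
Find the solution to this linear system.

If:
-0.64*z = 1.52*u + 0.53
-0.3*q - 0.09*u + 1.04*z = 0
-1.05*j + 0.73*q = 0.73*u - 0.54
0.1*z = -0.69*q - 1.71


Then:
j = -1.10
q = -2.38
u = -0.06
z = -0.69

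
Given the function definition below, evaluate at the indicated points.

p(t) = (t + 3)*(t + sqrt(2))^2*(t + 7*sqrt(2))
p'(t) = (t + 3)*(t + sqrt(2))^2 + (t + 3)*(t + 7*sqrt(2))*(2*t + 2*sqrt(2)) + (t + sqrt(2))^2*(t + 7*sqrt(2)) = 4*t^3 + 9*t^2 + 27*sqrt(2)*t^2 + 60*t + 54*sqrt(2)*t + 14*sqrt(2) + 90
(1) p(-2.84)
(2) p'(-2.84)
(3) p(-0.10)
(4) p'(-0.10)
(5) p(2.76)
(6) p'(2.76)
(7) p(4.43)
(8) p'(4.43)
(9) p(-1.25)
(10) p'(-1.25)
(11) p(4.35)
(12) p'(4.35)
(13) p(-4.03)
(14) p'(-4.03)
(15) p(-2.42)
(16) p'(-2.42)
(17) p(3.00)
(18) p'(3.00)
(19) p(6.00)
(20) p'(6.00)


(1) = 2.30
(2) = 11.46
(3) = 49.08
(4) = 96.63
(5) = 1270.54
(6) = 929.70
(7) = 3636.40
(8) = 1987.64
(9) = 0.41
(10) = 5.25
(11) = 3479.90
(12) = 1925.08
(13) = -41.37
(14) = 64.74
(15) = 4.39
(16) = -0.57
(17) = 1508.10
(18) = 1051.56
(19) = 7866.04
(20) = 3490.62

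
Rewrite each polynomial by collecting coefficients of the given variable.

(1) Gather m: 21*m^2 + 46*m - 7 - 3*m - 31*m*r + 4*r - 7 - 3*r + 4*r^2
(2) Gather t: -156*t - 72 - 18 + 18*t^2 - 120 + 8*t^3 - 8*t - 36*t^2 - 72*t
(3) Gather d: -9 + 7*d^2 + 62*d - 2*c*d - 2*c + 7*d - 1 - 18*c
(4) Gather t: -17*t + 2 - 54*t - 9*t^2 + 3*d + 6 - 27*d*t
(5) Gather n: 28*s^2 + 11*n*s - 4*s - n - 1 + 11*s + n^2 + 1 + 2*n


(1) = 21*m^2 + m*(43 - 31*r) + 4*r^2 + r - 14
(2) = 8*t^3 - 18*t^2 - 236*t - 210
(3) = -20*c + 7*d^2 + d*(69 - 2*c) - 10
(4) = 3*d - 9*t^2 + t*(-27*d - 71) + 8
(5) = n^2 + n*(11*s + 1) + 28*s^2 + 7*s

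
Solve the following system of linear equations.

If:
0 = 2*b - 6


Then:
b = 3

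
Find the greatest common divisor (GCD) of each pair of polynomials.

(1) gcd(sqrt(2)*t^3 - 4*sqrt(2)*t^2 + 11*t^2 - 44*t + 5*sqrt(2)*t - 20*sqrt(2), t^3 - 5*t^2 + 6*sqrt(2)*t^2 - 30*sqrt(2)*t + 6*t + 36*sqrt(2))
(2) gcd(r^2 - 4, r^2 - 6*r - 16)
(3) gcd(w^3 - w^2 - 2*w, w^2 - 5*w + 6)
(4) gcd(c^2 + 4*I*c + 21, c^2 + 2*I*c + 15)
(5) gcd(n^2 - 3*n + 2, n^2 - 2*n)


(1) = gcd((t - 4)*(t + 5*sqrt(2))*(sqrt(2)*t + 1), (t - 3)*(t - 2)*(t + 6*sqrt(2))) = 1
(2) = gcd((r - 2)*(r + 2), (r - 8)*(r + 2)) = r + 2
(3) = w - 2
(4) = gcd((c - 3*I)*(c + 7*I), (c - 3*I)*(c + 5*I)) = c - 3*I
(5) = gcd((n - 2)*(n - 1), n*(n - 2)) = n - 2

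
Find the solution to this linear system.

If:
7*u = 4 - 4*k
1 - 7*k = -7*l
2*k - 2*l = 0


Then:
No Solution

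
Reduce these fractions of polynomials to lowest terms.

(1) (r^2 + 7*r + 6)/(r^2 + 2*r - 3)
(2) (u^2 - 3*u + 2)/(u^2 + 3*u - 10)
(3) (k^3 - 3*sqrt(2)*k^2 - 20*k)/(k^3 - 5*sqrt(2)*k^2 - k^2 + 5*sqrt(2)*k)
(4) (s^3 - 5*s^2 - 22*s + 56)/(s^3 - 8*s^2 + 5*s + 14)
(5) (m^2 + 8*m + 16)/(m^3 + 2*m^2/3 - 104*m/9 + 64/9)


(1) = (r^2 + 7*r + 6)/(r^2 + 2*r - 3)
(2) = (u - 1)/(u + 5)
(3) = (k + 2*sqrt(2))/(k - 1)
(4) = (s + 4)/(s + 1)
(5) = (9*m + 36)/(9*m^2 - 30*m + 16)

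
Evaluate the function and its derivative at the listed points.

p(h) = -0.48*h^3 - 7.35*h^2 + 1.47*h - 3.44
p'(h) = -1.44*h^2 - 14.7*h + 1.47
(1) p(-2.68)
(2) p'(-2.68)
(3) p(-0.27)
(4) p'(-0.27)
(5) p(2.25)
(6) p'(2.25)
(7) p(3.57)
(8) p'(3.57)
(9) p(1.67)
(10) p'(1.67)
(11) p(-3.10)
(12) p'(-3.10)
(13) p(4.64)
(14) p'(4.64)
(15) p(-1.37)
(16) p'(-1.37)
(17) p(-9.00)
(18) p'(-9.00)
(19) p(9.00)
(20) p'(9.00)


(1) = -50.93
(2) = 30.52
(3) = -4.36
(4) = 5.33
(5) = -42.81
(6) = -38.89
(7) = -113.71
(8) = -69.36
(9) = -23.72
(10) = -27.10
(11) = -64.33
(12) = 33.20
(13) = -202.81
(14) = -97.74
(15) = -18.01
(16) = 18.91
(17) = -262.10
(18) = 17.13
(19) = -935.48
(20) = -247.47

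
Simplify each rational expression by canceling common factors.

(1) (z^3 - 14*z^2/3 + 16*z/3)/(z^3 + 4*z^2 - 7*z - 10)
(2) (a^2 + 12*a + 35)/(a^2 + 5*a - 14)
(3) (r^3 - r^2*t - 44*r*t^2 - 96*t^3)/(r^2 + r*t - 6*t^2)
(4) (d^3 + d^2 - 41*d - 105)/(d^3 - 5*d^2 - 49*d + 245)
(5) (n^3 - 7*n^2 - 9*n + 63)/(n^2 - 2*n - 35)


(1) = (3*z^2 - 8*z)/(3*z^2 + 18*z + 15)
(2) = (a + 5)/(a - 2)
(3) = (r^2 - 4*r*t - 32*t^2)/(r - 2*t)
(4) = (d^2 + 8*d + 15)/(d^2 + 2*d - 35)
(5) = (n^2 - 9)/(n + 5)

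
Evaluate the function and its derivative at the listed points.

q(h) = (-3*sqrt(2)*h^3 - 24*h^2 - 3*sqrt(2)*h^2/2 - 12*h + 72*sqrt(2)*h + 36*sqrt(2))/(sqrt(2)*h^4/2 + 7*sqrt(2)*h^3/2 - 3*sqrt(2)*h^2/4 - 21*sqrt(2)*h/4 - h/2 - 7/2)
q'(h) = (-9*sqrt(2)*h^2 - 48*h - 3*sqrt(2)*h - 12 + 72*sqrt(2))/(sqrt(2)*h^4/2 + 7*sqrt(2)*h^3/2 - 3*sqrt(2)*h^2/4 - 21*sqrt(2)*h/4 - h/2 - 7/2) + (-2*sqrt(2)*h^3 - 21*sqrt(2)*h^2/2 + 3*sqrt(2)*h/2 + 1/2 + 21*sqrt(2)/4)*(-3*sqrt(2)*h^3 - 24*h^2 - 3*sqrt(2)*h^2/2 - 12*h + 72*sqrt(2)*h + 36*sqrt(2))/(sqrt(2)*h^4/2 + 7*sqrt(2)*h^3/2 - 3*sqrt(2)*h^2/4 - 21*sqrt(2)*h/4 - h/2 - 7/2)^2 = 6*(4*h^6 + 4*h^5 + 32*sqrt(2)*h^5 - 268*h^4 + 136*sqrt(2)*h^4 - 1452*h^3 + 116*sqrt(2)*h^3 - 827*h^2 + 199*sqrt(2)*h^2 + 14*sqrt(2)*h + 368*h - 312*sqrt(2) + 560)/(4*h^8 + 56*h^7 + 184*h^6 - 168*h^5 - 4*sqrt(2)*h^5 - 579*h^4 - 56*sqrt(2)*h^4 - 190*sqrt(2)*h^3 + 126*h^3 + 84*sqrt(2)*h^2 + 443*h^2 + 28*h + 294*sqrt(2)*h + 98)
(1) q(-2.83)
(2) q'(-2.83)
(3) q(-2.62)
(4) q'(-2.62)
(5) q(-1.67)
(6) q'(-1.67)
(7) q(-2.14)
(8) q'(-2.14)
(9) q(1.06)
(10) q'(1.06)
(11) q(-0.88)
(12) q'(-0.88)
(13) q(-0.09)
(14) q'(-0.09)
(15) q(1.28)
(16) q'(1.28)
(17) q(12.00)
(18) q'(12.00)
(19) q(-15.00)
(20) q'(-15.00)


(1) = 5.61
(2) = 2.85
(3) = 6.29
(4) = 3.65
(5) = 14.12
(6) = 18.12
(7) = 8.75
(8) = 7.15
(9) = -17.72
(10) = -30.97
(11) = 153.21
(12) = 1389.74
(13) = -15.23
(14) = 7.70
(15) = -36.80
(16) = -233.40
(17) = -0.43
(18) = 0.03
(19) = 0.38
(20) = 0.02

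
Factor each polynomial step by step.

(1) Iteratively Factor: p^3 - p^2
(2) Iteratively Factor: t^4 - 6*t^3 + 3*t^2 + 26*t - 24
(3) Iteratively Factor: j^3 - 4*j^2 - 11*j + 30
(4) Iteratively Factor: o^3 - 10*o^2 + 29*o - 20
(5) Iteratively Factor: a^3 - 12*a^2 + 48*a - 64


(1) = (p)*(p^2 - p) = p^2*(p - 1)
(2) = (t + 2)*(t^3 - 8*t^2 + 19*t - 12) = (t - 4)*(t + 2)*(t^2 - 4*t + 3) = (t - 4)*(t - 3)*(t + 2)*(t - 1)
(3) = (j + 3)*(j^2 - 7*j + 10) = (j - 2)*(j + 3)*(j - 5)
(4) = (o - 5)*(o^2 - 5*o + 4) = (o - 5)*(o - 4)*(o - 1)
(5) = (a - 4)*(a^2 - 8*a + 16) = (a - 4)^2*(a - 4)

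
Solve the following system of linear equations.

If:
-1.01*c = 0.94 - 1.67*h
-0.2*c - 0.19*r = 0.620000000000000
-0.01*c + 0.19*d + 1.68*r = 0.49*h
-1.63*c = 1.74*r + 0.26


Then:
c = -26.88
d = -263.19
h = -15.69
r = 25.03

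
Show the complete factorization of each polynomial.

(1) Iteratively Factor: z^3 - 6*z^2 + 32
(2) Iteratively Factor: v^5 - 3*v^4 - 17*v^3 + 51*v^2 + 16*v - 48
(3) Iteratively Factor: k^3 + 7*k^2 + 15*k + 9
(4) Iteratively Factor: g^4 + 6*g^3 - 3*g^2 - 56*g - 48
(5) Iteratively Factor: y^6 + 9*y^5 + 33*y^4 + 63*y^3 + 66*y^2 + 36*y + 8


(1) = (z - 4)*(z^2 - 2*z - 8) = (z - 4)^2*(z + 2)
(2) = (v + 4)*(v^4 - 7*v^3 + 11*v^2 + 7*v - 12) = (v + 1)*(v + 4)*(v^3 - 8*v^2 + 19*v - 12) = (v - 1)*(v + 1)*(v + 4)*(v^2 - 7*v + 12) = (v - 3)*(v - 1)*(v + 1)*(v + 4)*(v - 4)
(3) = (k + 1)*(k^2 + 6*k + 9) = (k + 1)*(k + 3)*(k + 3)
(4) = (g + 4)*(g^3 + 2*g^2 - 11*g - 12) = (g + 4)^2*(g^2 - 2*g - 3) = (g - 3)*(g + 4)^2*(g + 1)
(5) = (y + 2)*(y^5 + 7*y^4 + 19*y^3 + 25*y^2 + 16*y + 4) = (y + 2)^2*(y^4 + 5*y^3 + 9*y^2 + 7*y + 2) = (y + 1)*(y + 2)^2*(y^3 + 4*y^2 + 5*y + 2) = (y + 1)^2*(y + 2)^2*(y^2 + 3*y + 2) = (y + 1)^3*(y + 2)^2*(y + 2)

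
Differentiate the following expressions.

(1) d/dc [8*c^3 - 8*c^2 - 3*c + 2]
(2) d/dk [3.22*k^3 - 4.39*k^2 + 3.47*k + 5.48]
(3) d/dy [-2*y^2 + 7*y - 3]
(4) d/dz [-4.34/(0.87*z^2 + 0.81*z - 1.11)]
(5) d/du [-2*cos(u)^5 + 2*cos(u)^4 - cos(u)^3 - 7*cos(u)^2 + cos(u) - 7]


(1) = 24*c^2 - 16*c - 3
(2) = 9.66*k^2 - 8.78*k + 3.47
(3) = 7 - 4*y
(4) = (7.5516*z + 3.5154)/(0.87*z^2 + 0.81*z - 1.11)^2
(5) = (10*cos(u)^4 - 8*cos(u)^3 + 3*cos(u)^2 + 14*cos(u) - 1)*sin(u)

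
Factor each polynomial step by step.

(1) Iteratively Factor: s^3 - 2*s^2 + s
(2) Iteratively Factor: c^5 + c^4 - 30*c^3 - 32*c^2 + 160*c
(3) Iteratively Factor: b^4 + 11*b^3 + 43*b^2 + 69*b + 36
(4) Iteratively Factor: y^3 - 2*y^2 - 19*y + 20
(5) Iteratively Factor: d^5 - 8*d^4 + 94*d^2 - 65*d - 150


(1) = (s)*(s^2 - 2*s + 1) = s*(s - 1)*(s - 1)
(2) = (c - 2)*(c^4 + 3*c^3 - 24*c^2 - 80*c) = (c - 2)*(c + 4)*(c^3 - c^2 - 20*c) = (c - 2)*(c + 4)^2*(c^2 - 5*c) = (c - 5)*(c - 2)*(c + 4)^2*(c)
(3) = (b + 1)*(b^3 + 10*b^2 + 33*b + 36) = (b + 1)*(b + 3)*(b^2 + 7*b + 12) = (b + 1)*(b + 3)*(b + 4)*(b + 3)
(4) = (y - 1)*(y^2 - y - 20) = (y - 1)*(y + 4)*(y - 5)
(5) = (d - 2)*(d^4 - 6*d^3 - 12*d^2 + 70*d + 75) = (d - 2)*(d + 3)*(d^3 - 9*d^2 + 15*d + 25) = (d - 5)*(d - 2)*(d + 3)*(d^2 - 4*d - 5) = (d - 5)*(d - 2)*(d + 1)*(d + 3)*(d - 5)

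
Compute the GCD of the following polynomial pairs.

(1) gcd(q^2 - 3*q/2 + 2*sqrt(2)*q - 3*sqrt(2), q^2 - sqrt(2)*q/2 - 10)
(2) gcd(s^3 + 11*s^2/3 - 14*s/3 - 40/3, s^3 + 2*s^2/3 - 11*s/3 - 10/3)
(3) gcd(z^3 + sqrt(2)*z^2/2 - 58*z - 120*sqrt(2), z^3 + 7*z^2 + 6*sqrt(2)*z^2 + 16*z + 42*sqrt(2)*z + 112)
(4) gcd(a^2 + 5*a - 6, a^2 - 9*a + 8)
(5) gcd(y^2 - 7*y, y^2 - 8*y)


(1) = gcd((q - 3/2)*(q + 2*sqrt(2)), (q - 5*sqrt(2)/2)*(q + 2*sqrt(2))) = q + 2*sqrt(2)
(2) = s^2 - s/3 - 10/3
(3) = gcd((z - 6*sqrt(2))*(z + 5*sqrt(2)/2)*(z + 4*sqrt(2)), (z + 7)*(z + 2*sqrt(2))*(z + 4*sqrt(2))) = z + 4*sqrt(2)
(4) = gcd((a - 1)*(a + 6), (a - 8)*(a - 1)) = a - 1
(5) = gcd(y*(y - 7), y*(y - 8)) = y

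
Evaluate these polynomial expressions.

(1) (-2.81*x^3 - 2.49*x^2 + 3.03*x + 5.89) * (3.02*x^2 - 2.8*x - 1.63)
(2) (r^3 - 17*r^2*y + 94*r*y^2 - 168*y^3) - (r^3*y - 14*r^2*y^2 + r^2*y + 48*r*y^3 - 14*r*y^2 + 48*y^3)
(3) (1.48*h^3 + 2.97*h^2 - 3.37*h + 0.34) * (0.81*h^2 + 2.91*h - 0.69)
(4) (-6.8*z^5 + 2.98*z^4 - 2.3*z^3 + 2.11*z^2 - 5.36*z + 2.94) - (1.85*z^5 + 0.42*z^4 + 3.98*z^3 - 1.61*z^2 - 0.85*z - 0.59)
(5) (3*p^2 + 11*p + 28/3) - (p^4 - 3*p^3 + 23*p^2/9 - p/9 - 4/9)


(1) = -8.4862*x^5 + 0.3482*x^4 + 20.7029*x^3 + 13.3625*x^2 - 21.4309*x - 9.6007
(2) = -r^3*y + r^3 + 14*r^2*y^2 - 18*r^2*y - 48*r*y^3 + 108*r*y^2 - 216*y^3
(3) = 1.1988*h^5 + 6.7125*h^4 + 4.8918*h^3 - 11.5806*h^2 + 3.3147*h - 0.2346
(4) = -8.65*z^5 + 2.56*z^4 - 6.28*z^3 + 3.72*z^2 - 4.51*z + 3.53
(5) = -p^4 + 3*p^3 + 4*p^2/9 + 100*p/9 + 88/9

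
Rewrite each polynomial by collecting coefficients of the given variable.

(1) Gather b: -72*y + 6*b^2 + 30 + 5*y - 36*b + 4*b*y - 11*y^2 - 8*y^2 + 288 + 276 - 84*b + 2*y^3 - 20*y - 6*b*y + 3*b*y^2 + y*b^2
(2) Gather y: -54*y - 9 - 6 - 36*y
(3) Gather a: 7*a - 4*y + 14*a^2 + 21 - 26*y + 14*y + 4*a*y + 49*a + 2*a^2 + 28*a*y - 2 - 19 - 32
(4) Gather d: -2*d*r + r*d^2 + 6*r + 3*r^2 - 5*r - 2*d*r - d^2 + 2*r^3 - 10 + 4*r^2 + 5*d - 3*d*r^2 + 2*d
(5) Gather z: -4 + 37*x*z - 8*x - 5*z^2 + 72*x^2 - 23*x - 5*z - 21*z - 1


(1) = b^2*(y + 6) + b*(3*y^2 - 2*y - 120) + 2*y^3 - 19*y^2 - 87*y + 594
(2) = -90*y - 15
(3) = 16*a^2 + a*(32*y + 56) - 16*y - 32
(4) = d^2*(r - 1) + d*(-3*r^2 - 4*r + 7) + 2*r^3 + 7*r^2 + r - 10
(5) = 72*x^2 - 31*x - 5*z^2 + z*(37*x - 26) - 5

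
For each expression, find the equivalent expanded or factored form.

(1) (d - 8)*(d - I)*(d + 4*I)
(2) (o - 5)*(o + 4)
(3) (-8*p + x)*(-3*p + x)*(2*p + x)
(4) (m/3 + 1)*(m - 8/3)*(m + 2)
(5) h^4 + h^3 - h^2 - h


(1) = d^3 - 8*d^2 + 3*I*d^2 + 4*d - 24*I*d - 32
(2) = o^2 - o - 20
(3) = 48*p^3 + 2*p^2*x - 9*p*x^2 + x^3
(4) = m^3/3 + 7*m^2/9 - 22*m/9 - 16/3
(5) = h*(h - 1)*(h + 1)^2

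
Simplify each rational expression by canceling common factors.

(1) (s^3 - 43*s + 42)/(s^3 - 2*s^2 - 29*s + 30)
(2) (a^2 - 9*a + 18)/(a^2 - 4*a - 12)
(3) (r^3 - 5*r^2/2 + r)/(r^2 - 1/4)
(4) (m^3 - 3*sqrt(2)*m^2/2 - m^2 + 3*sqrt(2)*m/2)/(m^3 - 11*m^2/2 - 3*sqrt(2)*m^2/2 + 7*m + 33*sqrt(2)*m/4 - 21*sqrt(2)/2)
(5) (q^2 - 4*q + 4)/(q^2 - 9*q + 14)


(1) = (s + 7)/(s + 5)
(2) = (a - 3)/(a + 2)
(3) = (2*r^2 - 4*r)/(2*r + 1)
(4) = (8*m^2 - 8*m)/(8*m^2 - 44*m + 56)
(5) = (q - 2)/(q - 7)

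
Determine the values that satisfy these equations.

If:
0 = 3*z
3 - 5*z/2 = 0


Then:
No Solution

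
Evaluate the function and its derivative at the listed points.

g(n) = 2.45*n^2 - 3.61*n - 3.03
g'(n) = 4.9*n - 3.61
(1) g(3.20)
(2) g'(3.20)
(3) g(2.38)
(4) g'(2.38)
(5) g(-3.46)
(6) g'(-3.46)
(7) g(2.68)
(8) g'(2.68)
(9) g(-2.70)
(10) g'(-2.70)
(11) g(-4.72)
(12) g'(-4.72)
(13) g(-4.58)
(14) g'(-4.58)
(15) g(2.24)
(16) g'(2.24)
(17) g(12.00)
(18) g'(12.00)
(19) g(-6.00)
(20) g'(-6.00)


(1) = 10.51
(2) = 12.07
(3) = 2.26
(4) = 8.05
(5) = 38.79
(6) = -20.56
(7) = 4.89
(8) = 9.52
(9) = 24.58
(10) = -16.84
(11) = 68.59
(12) = -26.74
(13) = 64.90
(14) = -26.05
(15) = 1.18
(16) = 7.37
(17) = 306.45
(18) = 55.19
(19) = 106.83
(20) = -33.01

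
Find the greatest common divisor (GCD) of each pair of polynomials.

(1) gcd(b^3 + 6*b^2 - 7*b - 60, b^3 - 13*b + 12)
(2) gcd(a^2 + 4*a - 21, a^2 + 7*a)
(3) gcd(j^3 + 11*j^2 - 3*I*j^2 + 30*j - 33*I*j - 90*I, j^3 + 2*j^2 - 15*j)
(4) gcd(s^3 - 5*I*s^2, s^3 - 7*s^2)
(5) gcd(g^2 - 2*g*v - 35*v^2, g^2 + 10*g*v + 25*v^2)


(1) = b^2 + b - 12
(2) = gcd((a - 3)*(a + 7), a*(a + 7)) = a + 7
(3) = gcd((j + 5)*(j + 6)*(j - 3*I), j*(j - 3)*(j + 5)) = j + 5
(4) = gcd(s^2*(s - 5*I), s^2*(s - 7)) = s^2
(5) = g + 5*v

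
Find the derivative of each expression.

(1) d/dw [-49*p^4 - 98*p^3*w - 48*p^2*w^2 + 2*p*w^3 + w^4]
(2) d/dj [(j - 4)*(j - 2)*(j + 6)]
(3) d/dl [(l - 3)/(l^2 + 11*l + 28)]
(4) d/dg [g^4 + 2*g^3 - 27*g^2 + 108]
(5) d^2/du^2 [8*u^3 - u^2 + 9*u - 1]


(1) = -98*p^3 - 96*p^2*w + 6*p*w^2 + 4*w^3
(2) = 3*j^2 - 28
(3) = (l^2 + 11*l - (l - 3)*(2*l + 11) + 28)/(l^2 + 11*l + 28)^2
(4) = 2*g*(2*g^2 + 3*g - 27)
(5) = 48*u - 2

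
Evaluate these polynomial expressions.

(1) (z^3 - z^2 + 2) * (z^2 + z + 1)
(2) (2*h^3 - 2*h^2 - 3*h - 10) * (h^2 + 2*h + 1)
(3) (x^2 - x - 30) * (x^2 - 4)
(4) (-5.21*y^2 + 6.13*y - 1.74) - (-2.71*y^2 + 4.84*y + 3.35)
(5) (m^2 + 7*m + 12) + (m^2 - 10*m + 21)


(1) = z^5 + z^2 + 2*z + 2
(2) = 2*h^5 + 2*h^4 - 5*h^3 - 18*h^2 - 23*h - 10
(3) = x^4 - x^3 - 34*x^2 + 4*x + 120
(4) = -2.5*y^2 + 1.29*y - 5.09
(5) = 2*m^2 - 3*m + 33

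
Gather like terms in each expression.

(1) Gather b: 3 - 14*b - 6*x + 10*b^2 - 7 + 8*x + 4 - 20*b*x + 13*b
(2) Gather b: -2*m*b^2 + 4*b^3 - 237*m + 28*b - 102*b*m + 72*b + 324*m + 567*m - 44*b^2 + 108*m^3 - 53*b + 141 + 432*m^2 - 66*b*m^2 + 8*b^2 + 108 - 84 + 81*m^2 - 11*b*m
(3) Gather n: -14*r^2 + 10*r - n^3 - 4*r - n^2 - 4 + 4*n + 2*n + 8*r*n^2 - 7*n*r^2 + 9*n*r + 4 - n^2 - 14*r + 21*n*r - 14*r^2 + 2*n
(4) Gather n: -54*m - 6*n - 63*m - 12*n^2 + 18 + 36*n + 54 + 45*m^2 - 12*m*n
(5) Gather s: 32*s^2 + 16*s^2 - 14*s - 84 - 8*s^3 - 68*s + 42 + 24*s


(1) = 10*b^2 + b*(-20*x - 1) + 2*x
(2) = 4*b^3 + b^2*(-2*m - 36) + b*(-66*m^2 - 113*m + 47) + 108*m^3 + 513*m^2 + 654*m + 165
(3) = -n^3 + n^2*(8*r - 2) + n*(-7*r^2 + 30*r + 8) - 28*r^2 - 8*r
(4) = 45*m^2 - 117*m - 12*n^2 + n*(30 - 12*m) + 72
(5) = -8*s^3 + 48*s^2 - 58*s - 42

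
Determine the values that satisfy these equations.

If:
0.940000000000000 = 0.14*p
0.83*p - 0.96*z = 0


Then:
p = 6.71
z = 5.81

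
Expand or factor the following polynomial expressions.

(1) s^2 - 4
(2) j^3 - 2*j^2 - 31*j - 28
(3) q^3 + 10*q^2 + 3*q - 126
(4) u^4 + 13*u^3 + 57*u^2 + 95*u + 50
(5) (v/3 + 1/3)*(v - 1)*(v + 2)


(1) = (s - 2)*(s + 2)
(2) = (j - 7)*(j + 1)*(j + 4)
(3) = (q - 3)*(q + 6)*(q + 7)
(4) = (u + 1)*(u + 2)*(u + 5)^2
(5) = v^3/3 + 2*v^2/3 - v/3 - 2/3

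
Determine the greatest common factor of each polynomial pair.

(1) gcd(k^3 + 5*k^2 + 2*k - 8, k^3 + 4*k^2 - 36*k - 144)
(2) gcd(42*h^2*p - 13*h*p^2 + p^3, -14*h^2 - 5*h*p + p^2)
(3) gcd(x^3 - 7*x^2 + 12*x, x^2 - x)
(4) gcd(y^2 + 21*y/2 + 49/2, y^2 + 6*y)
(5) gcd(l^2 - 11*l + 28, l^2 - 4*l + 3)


(1) = gcd((k - 1)*(k + 2)*(k + 4), (k - 6)*(k + 4)*(k + 6)) = k + 4
(2) = gcd(p*(-7*h + p)*(-6*h + p), (-7*h + p)*(2*h + p)) = -7*h + p
(3) = x
(4) = 1
(5) = gcd((l - 7)*(l - 4), (l - 3)*(l - 1)) = 1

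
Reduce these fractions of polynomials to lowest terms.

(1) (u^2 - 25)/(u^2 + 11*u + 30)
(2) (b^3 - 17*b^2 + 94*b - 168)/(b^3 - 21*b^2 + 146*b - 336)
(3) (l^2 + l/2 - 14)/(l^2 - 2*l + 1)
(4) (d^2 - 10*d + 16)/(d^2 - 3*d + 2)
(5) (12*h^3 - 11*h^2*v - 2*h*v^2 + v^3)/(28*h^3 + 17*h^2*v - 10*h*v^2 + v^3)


(1) = (u - 5)/(u + 6)
(2) = (b - 4)/(b - 8)
(3) = (2*l^2 + l - 28)/(2*l^2 - 4*l + 2)
(4) = (d - 8)/(d - 1)
(5) = (-3*h^2 + 2*h*v + v^2)/(-7*h^2 - 6*h*v + v^2)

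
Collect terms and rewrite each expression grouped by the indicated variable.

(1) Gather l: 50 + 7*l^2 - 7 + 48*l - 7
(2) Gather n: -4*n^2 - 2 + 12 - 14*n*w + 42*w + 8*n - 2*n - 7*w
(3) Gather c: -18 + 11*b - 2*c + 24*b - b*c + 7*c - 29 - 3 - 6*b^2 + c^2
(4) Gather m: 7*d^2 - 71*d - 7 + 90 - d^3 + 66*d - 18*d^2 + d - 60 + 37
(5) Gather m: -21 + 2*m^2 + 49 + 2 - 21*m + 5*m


(1) = 7*l^2 + 48*l + 36
(2) = -4*n^2 + n*(6 - 14*w) + 35*w + 10
(3) = -6*b^2 + 35*b + c^2 + c*(5 - b) - 50
(4) = -d^3 - 11*d^2 - 4*d + 60
(5) = 2*m^2 - 16*m + 30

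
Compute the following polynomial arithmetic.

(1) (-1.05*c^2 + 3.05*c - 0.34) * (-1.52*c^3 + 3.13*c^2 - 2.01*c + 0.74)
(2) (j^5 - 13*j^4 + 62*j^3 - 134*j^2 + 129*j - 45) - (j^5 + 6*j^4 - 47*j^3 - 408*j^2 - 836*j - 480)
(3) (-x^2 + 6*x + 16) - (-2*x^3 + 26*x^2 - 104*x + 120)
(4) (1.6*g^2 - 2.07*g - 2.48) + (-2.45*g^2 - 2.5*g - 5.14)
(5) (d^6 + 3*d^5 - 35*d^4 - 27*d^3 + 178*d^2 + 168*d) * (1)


(1) = 1.596*c^5 - 7.9225*c^4 + 12.1738*c^3 - 7.9717*c^2 + 2.9404*c - 0.2516
(2) = -19*j^4 + 109*j^3 + 274*j^2 + 965*j + 435
(3) = 2*x^3 - 27*x^2 + 110*x - 104
(4) = -0.85*g^2 - 4.57*g - 7.62
(5) = d^6 + 3*d^5 - 35*d^4 - 27*d^3 + 178*d^2 + 168*d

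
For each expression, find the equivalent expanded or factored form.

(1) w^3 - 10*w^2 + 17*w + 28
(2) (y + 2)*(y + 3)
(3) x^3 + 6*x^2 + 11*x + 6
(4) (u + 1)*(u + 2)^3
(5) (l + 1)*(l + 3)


(1) = (w - 7)*(w - 4)*(w + 1)
(2) = y^2 + 5*y + 6
(3) = (x + 1)*(x + 2)*(x + 3)
(4) = u^4 + 7*u^3 + 18*u^2 + 20*u + 8
(5) = l^2 + 4*l + 3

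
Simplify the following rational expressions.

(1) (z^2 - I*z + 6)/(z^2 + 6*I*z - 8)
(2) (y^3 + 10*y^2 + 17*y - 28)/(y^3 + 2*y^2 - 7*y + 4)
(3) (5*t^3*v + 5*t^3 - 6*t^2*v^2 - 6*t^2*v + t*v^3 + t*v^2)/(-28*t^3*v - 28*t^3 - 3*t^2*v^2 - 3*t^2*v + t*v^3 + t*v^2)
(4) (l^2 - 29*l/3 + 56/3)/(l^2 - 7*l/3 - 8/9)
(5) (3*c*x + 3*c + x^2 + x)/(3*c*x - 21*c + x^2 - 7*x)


(1) = (z - 3*I)/(z + 4*I)
(2) = (y + 7)/(y - 1)
(3) = (-5*t^2 + 6*t*v - v^2)/(28*t^2 + 3*t*v - v^2)
(4) = (3*l - 21)/(3*l + 1)
(5) = (x + 1)/(x - 7)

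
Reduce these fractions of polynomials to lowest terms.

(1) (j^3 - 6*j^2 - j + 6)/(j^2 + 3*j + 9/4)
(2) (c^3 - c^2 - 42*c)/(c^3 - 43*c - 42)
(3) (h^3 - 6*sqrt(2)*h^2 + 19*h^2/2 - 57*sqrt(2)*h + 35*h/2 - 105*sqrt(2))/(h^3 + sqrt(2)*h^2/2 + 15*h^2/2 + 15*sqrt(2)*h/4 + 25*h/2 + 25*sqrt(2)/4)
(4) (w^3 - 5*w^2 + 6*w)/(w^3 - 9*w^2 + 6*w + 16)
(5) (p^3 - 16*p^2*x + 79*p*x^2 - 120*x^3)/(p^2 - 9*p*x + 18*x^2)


(1) = (4*j^3 - 24*j^2 - 4*j + 24)/(4*j^2 + 12*j + 9)
(2) = c/(c + 1)
(3) = (8*h^2 + h*(56 - 48*sqrt(2)) - 336*sqrt(2))/(8*h^2 + h*(4*sqrt(2) + 40) + 20*sqrt(2))
(4) = (w^2 - 3*w)/(w^2 - 7*w - 8)
(5) = (-p^2 + 13*p*x - 40*x^2)/(-p + 6*x)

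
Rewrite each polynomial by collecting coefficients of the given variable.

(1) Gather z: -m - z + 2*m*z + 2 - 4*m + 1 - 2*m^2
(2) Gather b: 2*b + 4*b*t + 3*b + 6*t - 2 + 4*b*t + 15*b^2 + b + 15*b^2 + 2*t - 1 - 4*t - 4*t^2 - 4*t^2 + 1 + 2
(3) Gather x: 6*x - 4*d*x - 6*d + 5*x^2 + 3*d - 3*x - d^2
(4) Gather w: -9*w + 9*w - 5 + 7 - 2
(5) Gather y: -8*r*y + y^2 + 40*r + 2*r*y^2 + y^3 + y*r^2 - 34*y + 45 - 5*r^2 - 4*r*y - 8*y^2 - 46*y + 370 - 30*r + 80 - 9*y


(1) = -2*m^2 - 5*m + z*(2*m - 1) + 3
(2) = 30*b^2 + b*(8*t + 6) - 8*t^2 + 4*t
(3) = -d^2 - 3*d + 5*x^2 + x*(3 - 4*d)
(4) = 0
(5) = -5*r^2 + 10*r + y^3 + y^2*(2*r - 7) + y*(r^2 - 12*r - 89) + 495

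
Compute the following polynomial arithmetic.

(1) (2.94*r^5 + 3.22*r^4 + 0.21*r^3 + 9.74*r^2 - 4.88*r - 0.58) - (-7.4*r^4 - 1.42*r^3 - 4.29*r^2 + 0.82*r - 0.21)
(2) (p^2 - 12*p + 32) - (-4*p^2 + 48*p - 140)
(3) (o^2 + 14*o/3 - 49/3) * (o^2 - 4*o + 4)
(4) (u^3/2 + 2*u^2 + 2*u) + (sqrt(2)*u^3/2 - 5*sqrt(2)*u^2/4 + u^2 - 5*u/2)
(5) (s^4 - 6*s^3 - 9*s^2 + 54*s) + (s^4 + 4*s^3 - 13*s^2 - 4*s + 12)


(1) = 2.94*r^5 + 10.62*r^4 + 1.63*r^3 + 14.03*r^2 - 5.7*r - 0.37
(2) = 5*p^2 - 60*p + 172
(3) = o^4 + 2*o^3/3 - 31*o^2 + 84*o - 196/3
(4) = u^3/2 + sqrt(2)*u^3/2 - 5*sqrt(2)*u^2/4 + 3*u^2 - u/2
(5) = 2*s^4 - 2*s^3 - 22*s^2 + 50*s + 12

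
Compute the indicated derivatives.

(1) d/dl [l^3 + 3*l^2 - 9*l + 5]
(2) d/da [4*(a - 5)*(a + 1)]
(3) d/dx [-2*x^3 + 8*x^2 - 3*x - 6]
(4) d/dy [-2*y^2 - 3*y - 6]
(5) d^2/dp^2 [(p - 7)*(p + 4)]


(1) = 3*l^2 + 6*l - 9
(2) = 8*a - 16
(3) = -6*x^2 + 16*x - 3
(4) = -4*y - 3
(5) = 2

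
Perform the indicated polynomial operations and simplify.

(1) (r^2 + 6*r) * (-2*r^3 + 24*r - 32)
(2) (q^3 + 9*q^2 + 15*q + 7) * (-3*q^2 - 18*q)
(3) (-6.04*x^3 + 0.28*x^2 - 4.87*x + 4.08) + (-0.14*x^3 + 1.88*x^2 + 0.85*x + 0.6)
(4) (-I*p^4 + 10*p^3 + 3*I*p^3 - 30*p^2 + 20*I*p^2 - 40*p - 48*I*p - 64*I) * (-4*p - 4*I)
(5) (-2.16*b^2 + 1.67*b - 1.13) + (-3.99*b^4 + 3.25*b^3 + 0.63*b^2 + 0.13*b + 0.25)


(1) = -2*r^5 - 12*r^4 + 24*r^3 + 112*r^2 - 192*r
(2) = -3*q^5 - 45*q^4 - 207*q^3 - 291*q^2 - 126*q
(3) = -6.18*x^3 + 2.16*x^2 - 4.02*x + 4.68
(4) = 4*I*p^5 - 44*p^4 - 12*I*p^4 + 132*p^3 - 120*I*p^3 + 240*p^2 + 312*I*p^2 - 192*p + 416*I*p - 256
(5) = -3.99*b^4 + 3.25*b^3 - 1.53*b^2 + 1.8*b - 0.88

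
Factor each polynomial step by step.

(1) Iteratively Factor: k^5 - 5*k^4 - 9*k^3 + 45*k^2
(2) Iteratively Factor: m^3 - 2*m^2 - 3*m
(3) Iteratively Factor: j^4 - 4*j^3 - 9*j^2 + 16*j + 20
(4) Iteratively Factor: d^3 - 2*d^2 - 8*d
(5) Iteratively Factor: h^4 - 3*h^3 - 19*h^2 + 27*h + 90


(1) = (k - 3)*(k^4 - 2*k^3 - 15*k^2) = (k - 5)*(k - 3)*(k^3 + 3*k^2) = (k - 5)*(k - 3)*(k + 3)*(k^2) = k*(k - 5)*(k - 3)*(k + 3)*(k)
(2) = (m)*(m^2 - 2*m - 3) = m*(m - 3)*(m + 1)
(3) = (j - 2)*(j^3 - 2*j^2 - 13*j - 10) = (j - 5)*(j - 2)*(j^2 + 3*j + 2) = (j - 5)*(j - 2)*(j + 2)*(j + 1)
(4) = (d - 4)*(d^2 + 2*d) = (d - 4)*(d + 2)*(d)
(5) = (h + 3)*(h^3 - 6*h^2 - h + 30) = (h - 3)*(h + 3)*(h^2 - 3*h - 10) = (h - 5)*(h - 3)*(h + 3)*(h + 2)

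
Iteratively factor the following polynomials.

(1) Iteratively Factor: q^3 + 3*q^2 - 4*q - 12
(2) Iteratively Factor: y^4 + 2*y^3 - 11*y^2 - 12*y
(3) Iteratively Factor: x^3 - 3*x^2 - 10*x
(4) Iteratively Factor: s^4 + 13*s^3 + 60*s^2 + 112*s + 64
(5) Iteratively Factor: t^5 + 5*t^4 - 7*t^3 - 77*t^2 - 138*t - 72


(1) = (q + 3)*(q^2 - 4) = (q - 2)*(q + 3)*(q + 2)
(2) = (y - 3)*(y^3 + 5*y^2 + 4*y) = y*(y - 3)*(y^2 + 5*y + 4) = y*(y - 3)*(y + 1)*(y + 4)
(3) = (x - 5)*(x^2 + 2*x) = (x - 5)*(x + 2)*(x)
(4) = (s + 4)*(s^3 + 9*s^2 + 24*s + 16) = (s + 4)^2*(s^2 + 5*s + 4) = (s + 1)*(s + 4)^2*(s + 4)
(5) = (t + 3)*(t^4 + 2*t^3 - 13*t^2 - 38*t - 24) = (t + 3)^2*(t^3 - t^2 - 10*t - 8) = (t - 4)*(t + 3)^2*(t^2 + 3*t + 2) = (t - 4)*(t + 1)*(t + 3)^2*(t + 2)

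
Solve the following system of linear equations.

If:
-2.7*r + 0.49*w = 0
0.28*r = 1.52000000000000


Then:
r = 5.43
w = 29.91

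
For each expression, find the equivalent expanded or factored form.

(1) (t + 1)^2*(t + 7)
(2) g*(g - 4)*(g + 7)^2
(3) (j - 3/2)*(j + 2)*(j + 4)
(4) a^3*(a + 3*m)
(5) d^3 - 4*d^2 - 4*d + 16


(1) = t^3 + 9*t^2 + 15*t + 7
(2) = g^4 + 10*g^3 - 7*g^2 - 196*g
(3) = j^3 + 9*j^2/2 - j - 12
(4) = a^4 + 3*a^3*m
(5) = (d - 4)*(d - 2)*(d + 2)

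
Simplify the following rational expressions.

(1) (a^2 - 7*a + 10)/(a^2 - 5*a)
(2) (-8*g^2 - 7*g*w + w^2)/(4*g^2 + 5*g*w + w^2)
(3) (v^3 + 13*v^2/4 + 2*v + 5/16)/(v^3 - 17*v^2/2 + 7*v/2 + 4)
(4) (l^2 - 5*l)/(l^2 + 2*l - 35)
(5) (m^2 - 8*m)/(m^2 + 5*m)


(1) = (a - 2)/a
(2) = (-8*g + w)/(4*g + w)
(3) = (8*v^2 + 22*v + 5)/(8*v^2 - 72*v + 64)
(4) = l/(l + 7)
(5) = (m - 8)/(m + 5)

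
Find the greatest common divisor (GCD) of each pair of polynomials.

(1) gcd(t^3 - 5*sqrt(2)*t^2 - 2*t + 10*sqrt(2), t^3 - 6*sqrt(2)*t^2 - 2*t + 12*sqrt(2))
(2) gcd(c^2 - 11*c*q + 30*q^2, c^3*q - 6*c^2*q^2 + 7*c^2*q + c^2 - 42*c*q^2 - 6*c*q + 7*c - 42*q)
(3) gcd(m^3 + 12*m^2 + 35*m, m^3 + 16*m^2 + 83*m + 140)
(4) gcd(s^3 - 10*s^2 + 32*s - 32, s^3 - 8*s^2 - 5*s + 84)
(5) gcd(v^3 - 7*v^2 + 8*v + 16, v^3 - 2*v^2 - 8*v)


(1) = gcd((t - 5*sqrt(2))*(t - sqrt(2))*(t + sqrt(2)), (t - 6*sqrt(2))*(t - sqrt(2))*(t + sqrt(2))) = t^2 - 2
(2) = -c + 6*q
(3) = gcd(m*(m + 5)*(m + 7), (m + 4)*(m + 5)*(m + 7)) = m^2 + 12*m + 35
(4) = s - 4
(5) = gcd((v - 4)^2*(v + 1), v*(v - 4)*(v + 2)) = v - 4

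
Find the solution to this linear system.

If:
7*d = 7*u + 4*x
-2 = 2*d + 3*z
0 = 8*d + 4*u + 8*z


Then:
d = -3*z/2 - 1
u = z + 2
x = -35*z/8 - 21/4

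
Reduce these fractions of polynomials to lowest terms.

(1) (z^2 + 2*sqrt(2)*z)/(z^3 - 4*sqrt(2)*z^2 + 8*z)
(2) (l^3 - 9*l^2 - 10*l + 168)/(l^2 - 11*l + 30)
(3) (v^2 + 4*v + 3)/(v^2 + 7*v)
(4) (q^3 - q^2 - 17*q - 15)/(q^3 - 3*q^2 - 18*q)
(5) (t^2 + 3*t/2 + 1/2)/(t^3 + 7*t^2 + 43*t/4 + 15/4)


(1) = (z + 2*sqrt(2))/(z^2 - 4*sqrt(2)*z + 8)
(2) = (l^2 - 3*l - 28)/(l - 5)
(3) = (v^2 + 4*v + 3)/(v^2 + 7*v)
(4) = (q^2 - 4*q - 5)/(q^2 - 6*q)
(5) = (2*t + 2)/(2*t^2 + 13*t + 15)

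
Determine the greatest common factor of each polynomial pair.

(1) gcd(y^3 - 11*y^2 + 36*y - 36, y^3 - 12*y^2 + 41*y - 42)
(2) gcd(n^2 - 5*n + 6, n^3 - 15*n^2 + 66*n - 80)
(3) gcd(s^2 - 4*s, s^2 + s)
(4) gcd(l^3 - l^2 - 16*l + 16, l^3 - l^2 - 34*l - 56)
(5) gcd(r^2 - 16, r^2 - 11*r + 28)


(1) = gcd((y - 6)*(y - 3)*(y - 2), (y - 7)*(y - 3)*(y - 2)) = y^2 - 5*y + 6
(2) = gcd((n - 3)*(n - 2), (n - 8)*(n - 5)*(n - 2)) = n - 2
(3) = s
(4) = l + 4
(5) = gcd((r - 4)*(r + 4), (r - 7)*(r - 4)) = r - 4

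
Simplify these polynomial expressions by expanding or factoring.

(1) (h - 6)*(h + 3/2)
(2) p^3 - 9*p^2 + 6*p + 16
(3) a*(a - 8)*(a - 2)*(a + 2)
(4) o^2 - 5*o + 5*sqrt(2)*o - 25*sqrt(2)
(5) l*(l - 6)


(1) = h^2 - 9*h/2 - 9
(2) = (p - 8)*(p - 2)*(p + 1)
(3) = a^4 - 8*a^3 - 4*a^2 + 32*a
(4) = (o - 5)*(o + 5*sqrt(2))
(5) = l^2 - 6*l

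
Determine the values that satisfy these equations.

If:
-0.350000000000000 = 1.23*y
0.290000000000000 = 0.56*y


Then:
No Solution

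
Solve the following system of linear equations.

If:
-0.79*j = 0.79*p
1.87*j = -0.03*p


Then:
j = 0.00
p = 0.00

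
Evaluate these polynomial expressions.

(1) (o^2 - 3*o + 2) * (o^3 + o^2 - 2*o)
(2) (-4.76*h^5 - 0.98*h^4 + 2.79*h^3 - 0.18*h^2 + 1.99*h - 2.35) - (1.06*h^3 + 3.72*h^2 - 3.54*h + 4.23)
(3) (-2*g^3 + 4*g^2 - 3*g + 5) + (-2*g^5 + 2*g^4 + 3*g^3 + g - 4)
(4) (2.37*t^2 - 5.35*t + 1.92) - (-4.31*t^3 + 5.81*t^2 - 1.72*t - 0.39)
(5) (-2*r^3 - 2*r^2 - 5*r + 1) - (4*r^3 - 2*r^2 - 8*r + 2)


(1) = o^5 - 2*o^4 - 3*o^3 + 8*o^2 - 4*o
(2) = -4.76*h^5 - 0.98*h^4 + 1.73*h^3 - 3.9*h^2 + 5.53*h - 6.58
(3) = -2*g^5 + 2*g^4 + g^3 + 4*g^2 - 2*g + 1
(4) = 4.31*t^3 - 3.44*t^2 - 3.63*t + 2.31
(5) = -6*r^3 + 3*r - 1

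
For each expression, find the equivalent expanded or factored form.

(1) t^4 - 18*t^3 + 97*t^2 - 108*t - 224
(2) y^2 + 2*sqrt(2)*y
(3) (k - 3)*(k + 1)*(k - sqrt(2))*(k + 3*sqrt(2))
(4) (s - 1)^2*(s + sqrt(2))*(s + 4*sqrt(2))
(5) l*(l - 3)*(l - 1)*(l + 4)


(1) = (t - 8)*(t - 7)*(t - 4)*(t + 1)
(2) = y*(y + 2*sqrt(2))
(3) = k^4 - 2*k^3 + 2*sqrt(2)*k^3 - 9*k^2 - 4*sqrt(2)*k^2 - 6*sqrt(2)*k + 12*k + 18
(4) = s^4 - 2*s^3 + 5*sqrt(2)*s^3 - 10*sqrt(2)*s^2 + 9*s^2 - 16*s + 5*sqrt(2)*s + 8
(5) = l^4 - 13*l^2 + 12*l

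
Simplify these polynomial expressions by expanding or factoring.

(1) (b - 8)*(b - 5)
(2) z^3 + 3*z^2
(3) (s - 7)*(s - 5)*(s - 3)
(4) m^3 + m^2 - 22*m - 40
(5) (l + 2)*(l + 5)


(1) = b^2 - 13*b + 40
(2) = z^2*(z + 3)
(3) = s^3 - 15*s^2 + 71*s - 105
(4) = (m - 5)*(m + 2)*(m + 4)
(5) = l^2 + 7*l + 10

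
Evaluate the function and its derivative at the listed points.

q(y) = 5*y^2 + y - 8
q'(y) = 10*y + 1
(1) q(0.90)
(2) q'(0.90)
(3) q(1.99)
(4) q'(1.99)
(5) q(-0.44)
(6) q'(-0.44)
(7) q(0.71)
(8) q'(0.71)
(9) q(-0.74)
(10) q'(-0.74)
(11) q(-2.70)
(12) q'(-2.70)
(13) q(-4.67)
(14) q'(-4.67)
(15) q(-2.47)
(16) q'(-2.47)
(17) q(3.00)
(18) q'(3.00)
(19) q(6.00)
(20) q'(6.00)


(1) = -3.05
(2) = 10.00
(3) = 13.79
(4) = 20.90
(5) = -7.47
(6) = -3.40
(7) = -4.77
(8) = 8.10
(9) = -6.00
(10) = -6.40
(11) = 25.75
(12) = -26.00
(13) = 96.37
(14) = -45.70
(15) = 20.03
(16) = -23.70
(17) = 40.00
(18) = 31.00
(19) = 178.00
(20) = 61.00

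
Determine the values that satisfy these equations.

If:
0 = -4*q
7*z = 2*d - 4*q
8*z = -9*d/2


Then:
d = 0
q = 0
z = 0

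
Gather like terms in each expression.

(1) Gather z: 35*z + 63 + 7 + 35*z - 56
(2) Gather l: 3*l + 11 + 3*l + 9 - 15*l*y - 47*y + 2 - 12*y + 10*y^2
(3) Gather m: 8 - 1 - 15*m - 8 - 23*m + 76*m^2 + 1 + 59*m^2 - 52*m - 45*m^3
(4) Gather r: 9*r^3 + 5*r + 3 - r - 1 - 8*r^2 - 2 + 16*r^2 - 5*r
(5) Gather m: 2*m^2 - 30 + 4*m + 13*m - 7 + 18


(1) = 70*z + 14
(2) = l*(6 - 15*y) + 10*y^2 - 59*y + 22
(3) = -45*m^3 + 135*m^2 - 90*m
(4) = 9*r^3 + 8*r^2 - r
(5) = 2*m^2 + 17*m - 19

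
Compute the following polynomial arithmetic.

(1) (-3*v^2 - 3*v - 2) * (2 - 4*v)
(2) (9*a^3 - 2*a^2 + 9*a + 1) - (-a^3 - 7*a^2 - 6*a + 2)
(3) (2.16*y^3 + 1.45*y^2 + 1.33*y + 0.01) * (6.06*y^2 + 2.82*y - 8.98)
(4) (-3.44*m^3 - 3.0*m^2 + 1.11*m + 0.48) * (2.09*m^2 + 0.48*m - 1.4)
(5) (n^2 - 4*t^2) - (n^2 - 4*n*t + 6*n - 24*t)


(1) = 12*v^3 + 6*v^2 + 2*v - 4
(2) = 10*a^3 + 5*a^2 + 15*a - 1
(3) = 13.0896*y^5 + 14.8782*y^4 - 7.248*y^3 - 9.2098*y^2 - 11.9152*y - 0.0898
(4) = -7.1896*m^5 - 7.9212*m^4 + 5.6959*m^3 + 5.736*m^2 - 1.3236*m - 0.672
(5) = 4*n*t - 6*n - 4*t^2 + 24*t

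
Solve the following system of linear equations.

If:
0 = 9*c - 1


Then:
c = 1/9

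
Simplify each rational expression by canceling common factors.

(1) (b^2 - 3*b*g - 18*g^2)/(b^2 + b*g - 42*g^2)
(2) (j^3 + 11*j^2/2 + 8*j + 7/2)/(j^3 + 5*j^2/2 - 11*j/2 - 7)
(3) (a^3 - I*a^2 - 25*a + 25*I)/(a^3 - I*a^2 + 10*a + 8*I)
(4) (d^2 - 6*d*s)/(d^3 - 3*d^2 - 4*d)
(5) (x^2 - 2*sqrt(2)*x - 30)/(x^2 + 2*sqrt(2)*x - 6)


(1) = (b + 3*g)/(b + 7*g)
(2) = (j + 1)/(j - 2)
(3) = (a^3 - I*a^2 - 25*a + 25*I)/(a^3 - I*a^2 + 10*a + 8*I)
(4) = (d - 6*s)/(d^2 - 3*d - 4)
(5) = (x - 5*sqrt(2))/(x - sqrt(2))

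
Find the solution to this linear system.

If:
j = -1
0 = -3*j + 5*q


Then:
j = -1
q = -3/5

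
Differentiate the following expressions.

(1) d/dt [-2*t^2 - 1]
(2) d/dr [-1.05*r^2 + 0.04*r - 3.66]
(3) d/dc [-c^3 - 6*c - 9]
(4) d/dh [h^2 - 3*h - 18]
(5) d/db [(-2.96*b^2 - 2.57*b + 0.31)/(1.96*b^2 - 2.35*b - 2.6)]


(1) = -4*t
(2) = 0.04 - 2.1*r
(3) = -3*c^2 - 6
(4) = 2*h - 3
(5) = (11.9932*b^2 + 14.1768*b + 7.4105)/(3.8416*b^4 - 9.212*b^3 - 4.6695*b^2 + 12.22*b + 6.76)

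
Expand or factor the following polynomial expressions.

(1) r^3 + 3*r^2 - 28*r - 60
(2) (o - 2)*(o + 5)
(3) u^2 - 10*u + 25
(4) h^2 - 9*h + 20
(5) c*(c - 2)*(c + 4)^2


(1) = (r - 5)*(r + 2)*(r + 6)
(2) = o^2 + 3*o - 10
(3) = (u - 5)^2
(4) = (h - 5)*(h - 4)
(5) = c^4 + 6*c^3 - 32*c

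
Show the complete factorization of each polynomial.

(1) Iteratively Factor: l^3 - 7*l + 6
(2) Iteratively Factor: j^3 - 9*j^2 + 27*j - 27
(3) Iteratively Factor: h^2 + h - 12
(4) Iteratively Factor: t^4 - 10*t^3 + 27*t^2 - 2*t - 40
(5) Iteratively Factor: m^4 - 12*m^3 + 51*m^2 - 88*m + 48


(1) = (l - 2)*(l^2 + 2*l - 3) = (l - 2)*(l + 3)*(l - 1)
(2) = (j - 3)*(j^2 - 6*j + 9) = (j - 3)^2*(j - 3)
(3) = (h - 3)*(h + 4)
(4) = (t - 5)*(t^3 - 5*t^2 + 2*t + 8) = (t - 5)*(t - 4)*(t^2 - t - 2) = (t - 5)*(t - 4)*(t + 1)*(t - 2)
(5) = (m - 4)*(m^3 - 8*m^2 + 19*m - 12) = (m - 4)*(m - 1)*(m^2 - 7*m + 12) = (m - 4)^2*(m - 1)*(m - 3)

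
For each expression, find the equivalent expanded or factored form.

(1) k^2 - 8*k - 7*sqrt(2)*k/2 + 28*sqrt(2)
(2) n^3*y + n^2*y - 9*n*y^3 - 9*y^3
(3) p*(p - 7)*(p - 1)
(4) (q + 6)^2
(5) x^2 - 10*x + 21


(1) = (k - 8)*(k - 7*sqrt(2)/2)
(2) = (n - 3*y)*(n + 3*y)*(n*y + y)
(3) = p^3 - 8*p^2 + 7*p
(4) = q^2 + 12*q + 36
(5) = (x - 7)*(x - 3)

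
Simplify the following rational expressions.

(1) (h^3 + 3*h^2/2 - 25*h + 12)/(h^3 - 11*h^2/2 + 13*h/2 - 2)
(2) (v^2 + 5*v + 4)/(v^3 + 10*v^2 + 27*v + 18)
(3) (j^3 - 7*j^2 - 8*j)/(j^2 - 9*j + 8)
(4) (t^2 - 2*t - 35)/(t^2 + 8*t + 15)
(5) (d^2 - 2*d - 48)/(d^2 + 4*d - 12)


(1) = (h + 6)/(h - 1)
(2) = (v + 4)/(v^2 + 9*v + 18)
(3) = (j^2 + j)/(j - 1)
(4) = (t - 7)/(t + 3)
(5) = (d - 8)/(d - 2)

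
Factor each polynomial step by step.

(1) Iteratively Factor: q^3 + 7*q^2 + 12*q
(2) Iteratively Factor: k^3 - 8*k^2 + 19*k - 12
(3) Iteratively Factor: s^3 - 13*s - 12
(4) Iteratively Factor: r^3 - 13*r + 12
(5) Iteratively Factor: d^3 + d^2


(1) = (q)*(q^2 + 7*q + 12) = q*(q + 3)*(q + 4)
(2) = (k - 4)*(k^2 - 4*k + 3) = (k - 4)*(k - 1)*(k - 3)
(3) = (s + 1)*(s^2 - s - 12) = (s - 4)*(s + 1)*(s + 3)
(4) = (r - 1)*(r^2 + r - 12) = (r - 3)*(r - 1)*(r + 4)
(5) = (d)*(d^2 + d) = d^2*(d + 1)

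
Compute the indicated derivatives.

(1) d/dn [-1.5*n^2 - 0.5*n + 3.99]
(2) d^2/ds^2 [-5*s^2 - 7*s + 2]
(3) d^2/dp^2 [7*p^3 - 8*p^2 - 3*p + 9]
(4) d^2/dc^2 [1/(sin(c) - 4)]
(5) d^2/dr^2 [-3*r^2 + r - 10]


(1) = -3.0*n - 0.5
(2) = -10
(3) = 42*p - 16
(4) = (-4*sin(c) + cos(c)^2 + 1)/(sin(c) - 4)^3
(5) = -6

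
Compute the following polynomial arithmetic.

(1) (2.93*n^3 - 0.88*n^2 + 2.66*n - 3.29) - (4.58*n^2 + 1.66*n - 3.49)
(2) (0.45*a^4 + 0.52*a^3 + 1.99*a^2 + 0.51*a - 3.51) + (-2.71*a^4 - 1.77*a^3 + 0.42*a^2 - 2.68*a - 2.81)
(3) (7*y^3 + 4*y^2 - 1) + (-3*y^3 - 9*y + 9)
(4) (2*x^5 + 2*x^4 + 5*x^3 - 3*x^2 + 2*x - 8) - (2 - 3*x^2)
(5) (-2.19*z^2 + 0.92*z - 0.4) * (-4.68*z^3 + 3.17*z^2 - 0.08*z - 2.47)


(1) = 2.93*n^3 - 5.46*n^2 + 1.0*n + 0.2
(2) = -2.26*a^4 - 1.25*a^3 + 2.41*a^2 - 2.17*a - 6.32
(3) = 4*y^3 + 4*y^2 - 9*y + 8
(4) = 2*x^5 + 2*x^4 + 5*x^3 + 2*x - 10
(5) = 10.2492*z^5 - 11.2479*z^4 + 4.9636*z^3 + 4.0677*z^2 - 2.2404*z + 0.988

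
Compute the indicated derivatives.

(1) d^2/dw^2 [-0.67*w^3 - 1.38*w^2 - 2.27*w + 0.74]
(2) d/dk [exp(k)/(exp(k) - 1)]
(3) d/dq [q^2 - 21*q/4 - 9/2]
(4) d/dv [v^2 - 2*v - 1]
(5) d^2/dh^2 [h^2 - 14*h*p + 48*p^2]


(1) = -4.02*w - 2.76
(2) = -exp(k)/(exp(2*k) - 2*exp(k) + 1)
(3) = 2*q - 21/4
(4) = 2*v - 2
(5) = 2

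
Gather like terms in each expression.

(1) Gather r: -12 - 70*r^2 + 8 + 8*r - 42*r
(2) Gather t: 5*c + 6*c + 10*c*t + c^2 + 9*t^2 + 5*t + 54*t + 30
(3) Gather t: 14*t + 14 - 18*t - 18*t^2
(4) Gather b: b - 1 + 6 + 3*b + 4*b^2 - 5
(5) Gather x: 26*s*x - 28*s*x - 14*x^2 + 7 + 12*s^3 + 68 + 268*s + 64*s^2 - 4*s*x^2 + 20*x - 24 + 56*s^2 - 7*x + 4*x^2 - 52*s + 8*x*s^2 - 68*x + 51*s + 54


(1) = -70*r^2 - 34*r - 4
(2) = c^2 + 11*c + 9*t^2 + t*(10*c + 59) + 30
(3) = -18*t^2 - 4*t + 14
(4) = 4*b^2 + 4*b
(5) = 12*s^3 + 120*s^2 + 267*s + x^2*(-4*s - 10) + x*(8*s^2 - 2*s - 55) + 105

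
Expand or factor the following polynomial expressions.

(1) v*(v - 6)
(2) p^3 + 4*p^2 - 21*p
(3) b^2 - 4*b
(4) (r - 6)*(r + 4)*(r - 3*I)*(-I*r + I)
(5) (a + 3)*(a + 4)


(1) = v^2 - 6*v
(2) = p*(p - 3)*(p + 7)
(3) = b*(b - 4)
(4) = -I*r^4 - 3*r^3 + 3*I*r^3 + 9*r^2 + 22*I*r^2 + 66*r - 24*I*r - 72
(5) = a^2 + 7*a + 12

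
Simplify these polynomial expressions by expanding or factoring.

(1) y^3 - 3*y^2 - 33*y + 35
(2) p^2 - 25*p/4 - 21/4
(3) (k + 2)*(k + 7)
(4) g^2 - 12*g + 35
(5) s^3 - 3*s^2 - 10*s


(1) = (y - 7)*(y - 1)*(y + 5)
(2) = (p - 7)*(p + 3/4)
(3) = k^2 + 9*k + 14
(4) = (g - 7)*(g - 5)
(5) = s*(s - 5)*(s + 2)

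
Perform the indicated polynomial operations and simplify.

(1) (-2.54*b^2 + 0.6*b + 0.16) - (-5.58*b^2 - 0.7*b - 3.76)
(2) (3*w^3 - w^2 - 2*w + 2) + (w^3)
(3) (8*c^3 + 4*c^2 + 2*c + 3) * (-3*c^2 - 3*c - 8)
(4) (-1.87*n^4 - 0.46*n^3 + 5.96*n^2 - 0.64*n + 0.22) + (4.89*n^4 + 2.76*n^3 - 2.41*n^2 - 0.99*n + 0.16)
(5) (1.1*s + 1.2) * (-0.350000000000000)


(1) = 3.04*b^2 + 1.3*b + 3.92
(2) = 4*w^3 - w^2 - 2*w + 2
(3) = -24*c^5 - 36*c^4 - 82*c^3 - 47*c^2 - 25*c - 24
(4) = 3.02*n^4 + 2.3*n^3 + 3.55*n^2 - 1.63*n + 0.38
(5) = -0.385*s - 0.42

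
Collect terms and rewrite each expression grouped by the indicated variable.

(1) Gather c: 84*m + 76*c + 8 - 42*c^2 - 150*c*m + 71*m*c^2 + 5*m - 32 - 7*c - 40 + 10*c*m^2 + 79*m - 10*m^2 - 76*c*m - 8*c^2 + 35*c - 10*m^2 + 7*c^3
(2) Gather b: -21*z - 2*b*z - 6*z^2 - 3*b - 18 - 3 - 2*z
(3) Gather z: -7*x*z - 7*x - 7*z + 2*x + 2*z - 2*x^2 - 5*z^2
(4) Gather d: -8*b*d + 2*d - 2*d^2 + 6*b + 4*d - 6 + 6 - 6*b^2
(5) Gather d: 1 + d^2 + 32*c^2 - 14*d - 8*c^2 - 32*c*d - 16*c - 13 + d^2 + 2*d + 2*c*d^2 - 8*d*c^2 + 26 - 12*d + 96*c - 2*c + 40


(1) = 7*c^3 + c^2*(71*m - 50) + c*(10*m^2 - 226*m + 104) - 20*m^2 + 168*m - 64
(2) = b*(-2*z - 3) - 6*z^2 - 23*z - 21
(3) = -2*x^2 - 5*x - 5*z^2 + z*(-7*x - 5)
(4) = -6*b^2 + 6*b - 2*d^2 + d*(6 - 8*b)
(5) = 24*c^2 + 78*c + d^2*(2*c + 2) + d*(-8*c^2 - 32*c - 24) + 54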